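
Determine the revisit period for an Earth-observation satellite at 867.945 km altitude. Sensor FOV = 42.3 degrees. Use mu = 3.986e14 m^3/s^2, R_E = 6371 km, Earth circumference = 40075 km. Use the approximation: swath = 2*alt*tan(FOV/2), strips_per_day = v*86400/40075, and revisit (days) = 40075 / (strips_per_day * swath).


swath = 2*867.945*tan(0.3691371) = 671.5652 km
v = sqrt(mu/r) = 7420.4631 m/s = 7.4205 km/s
strips/day = v*86400/40075 = 7.4205*86400/40075 = 15.9982
coverage/day = strips * swath = 15.9982 * 671.5652 = 10743.8367 km
revisit = 40075 / 10743.8367 = 3.7300 days

3.7300 days


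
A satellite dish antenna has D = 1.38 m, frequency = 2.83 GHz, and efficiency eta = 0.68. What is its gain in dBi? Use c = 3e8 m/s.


lambda = c/f = 3e8 / 2.83e+09 = 0.1060071 m
G = eta*(pi*D/lambda)^2 = 0.68*(pi*1.38/0.1060071)^2
G = 1137.3580 (linear)
G = 10*log10(1137.3580) = 30.5590 dBi

30.5590 dBi


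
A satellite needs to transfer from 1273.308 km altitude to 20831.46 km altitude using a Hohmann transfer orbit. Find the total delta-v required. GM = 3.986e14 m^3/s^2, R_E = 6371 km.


r1 = 7644.3080 km = 7.644308e+06 m
r2 = 27202.4600 km = 2.720246e+07 m
dv1 = sqrt(mu/r1)*(sqrt(2*r2/(r1+r2)) - 1) = 1801.6814 m/s
dv2 = sqrt(mu/r2)*(1 - sqrt(2*r1/(r1+r2))) = 1292.4130 m/s
total dv = |dv1| + |dv2| = 1801.6814 + 1292.4130 = 3094.0944 m/s = 3.0941 km/s

3.0941 km/s


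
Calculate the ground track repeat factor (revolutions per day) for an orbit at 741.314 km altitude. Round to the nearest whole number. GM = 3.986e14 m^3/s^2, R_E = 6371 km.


r = 7.112314e+06 m
T = 2*pi*sqrt(r^3/mu) = 5969.3577 s = 99.4893 min
revs/day = 1440 / 99.4893 = 14.4739
Rounded: 14 revolutions per day

14 revolutions per day


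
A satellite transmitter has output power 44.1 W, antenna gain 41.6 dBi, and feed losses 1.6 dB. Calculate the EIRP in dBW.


Pt = 44.1 W = 16.4444 dBW
EIRP = Pt_dBW + Gt - losses = 16.4444 + 41.6 - 1.6 = 56.4444 dBW

56.4444 dBW


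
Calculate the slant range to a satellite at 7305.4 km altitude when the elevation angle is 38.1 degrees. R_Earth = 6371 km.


h = 7305.4 km, el = 38.1 deg
d = -R_E*sin(el) + sqrt((R_E*sin(el))^2 + 2*R_E*h + h^2)
d = -6371.0000*sin(0.6649704) + sqrt((6371.0000*0.6170359)^2 + 2*6371.0000*7305.4 + 7305.4^2)
d = 8793.1759 km

8793.1759 km


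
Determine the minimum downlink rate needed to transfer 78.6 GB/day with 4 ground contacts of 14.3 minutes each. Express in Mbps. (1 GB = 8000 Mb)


total contact time = 4 * 14.3 * 60 = 3432.0000 s
data = 78.6 GB = 628800.0000 Mb
rate = 628800.0000 / 3432.0000 = 183.2168 Mbps

183.2168 Mbps


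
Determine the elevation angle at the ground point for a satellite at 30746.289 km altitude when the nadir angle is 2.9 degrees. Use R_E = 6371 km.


r = R_E + alt = 37117.2890 km
Law of sines in the satellite / Earth-center / ground-point triangle:
  sin(nadir)/R_E = sin(90 + el)/r  =>  cos(el) = (r/R_E)*sin(nadir)
cos(el) = (37117.2890 / 6371.0000) * sin(2.9 deg) = 0.2947532
el = arccos(0.2947532) = 72.8573 deg
(Earth-central angle = 90 - nadir - el = 14.2427 deg)

72.8573 degrees


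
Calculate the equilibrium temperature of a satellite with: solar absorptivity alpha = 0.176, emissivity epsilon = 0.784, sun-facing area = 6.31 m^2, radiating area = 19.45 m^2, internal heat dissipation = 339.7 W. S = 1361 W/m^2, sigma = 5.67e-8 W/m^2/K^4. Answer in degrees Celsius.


Numerator = alpha*S*A_sun + Q_int = 0.176*1361*6.31 + 339.7 = 1851.1722 W
Denominator = eps*sigma*A_rad = 0.784*5.67e-8*19.45 = 8.6460696e-07 W/K^4
T^4 = 2.1410563e+09 K^4
T = 215.1082 K = -58.0418 C

-58.0418 degrees Celsius


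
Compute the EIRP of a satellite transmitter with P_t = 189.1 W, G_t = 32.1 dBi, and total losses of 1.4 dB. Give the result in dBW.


Pt = 189.1 W = 22.7669 dBW
EIRP = Pt_dBW + Gt - losses = 22.7669 + 32.1 - 1.4 = 53.4669 dBW

53.4669 dBW


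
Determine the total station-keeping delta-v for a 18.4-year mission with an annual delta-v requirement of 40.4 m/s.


dV = rate * years = 40.4 * 18.4
dV = 743.3600 m/s

743.3600 m/s


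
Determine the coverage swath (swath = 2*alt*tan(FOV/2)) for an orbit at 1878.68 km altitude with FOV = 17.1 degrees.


FOV = 17.1 deg = 0.2984513 rad
swath = 2 * alt * tan(FOV/2) = 2 * 1878.68 * tan(0.1492257)
swath = 2 * 1878.68 * 0.1503433
swath = 564.8938 km

564.8938 km


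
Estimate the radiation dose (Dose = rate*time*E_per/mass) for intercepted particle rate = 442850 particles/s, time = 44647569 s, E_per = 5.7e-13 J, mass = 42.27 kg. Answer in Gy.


Total energy deposited = rate * time * E_per
  = 442850 * 44647569 * 5.7e-13 = 11.2701 J
Dose = E_total / mass = 11.2701 / 42.27
Dose = 0.2666227 Gy

0.2666 Gy


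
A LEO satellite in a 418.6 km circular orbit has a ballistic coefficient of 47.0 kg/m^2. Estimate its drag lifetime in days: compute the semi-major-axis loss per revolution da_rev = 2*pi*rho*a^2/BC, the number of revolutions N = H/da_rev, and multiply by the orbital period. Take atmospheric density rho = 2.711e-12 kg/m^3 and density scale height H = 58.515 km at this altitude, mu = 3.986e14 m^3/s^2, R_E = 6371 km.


a = R_E + alt = 6789.6000 km = 6.7896e+06 m
da_rev = 2*pi*rho*a^2/BC = 2*pi*2.711e-12*(6.7896e+06)^2/47.0 = 16.707055 m per revolution
N = H/da_rev = 58515.0000 m / 16.707055 m = 3502.4126 revolutions
P = 2*pi*sqrt(a^3/mu) = 5567.7215 s
lifetime = N*P = 3502.4126 * 5567.7215 = 1.9500458e+07 s = 225.6997 days

225.6997 days


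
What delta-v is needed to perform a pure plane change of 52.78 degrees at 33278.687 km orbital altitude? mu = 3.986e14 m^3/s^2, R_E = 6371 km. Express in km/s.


r = 39649.6870 km = 3.9649687e+07 m
V = sqrt(mu/r) = 3170.6534 m/s
di = 52.78 deg = 0.9211848 rad
dV = 2*V*sin(di/2) = 2*3170.6534*sin(0.4605924)
dV = 2818.5767 m/s = 2.8186 km/s

2.8186 km/s


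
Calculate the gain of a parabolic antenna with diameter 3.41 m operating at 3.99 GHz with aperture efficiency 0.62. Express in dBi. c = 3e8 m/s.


lambda = c/f = 3e8 / 3.99e+09 = 0.07518797 m
G = eta*(pi*D/lambda)^2 = 0.62*(pi*3.41/0.07518797)^2
G = 12586.4564 (linear)
G = 10*log10(12586.4564) = 40.9990 dBi

40.9990 dBi


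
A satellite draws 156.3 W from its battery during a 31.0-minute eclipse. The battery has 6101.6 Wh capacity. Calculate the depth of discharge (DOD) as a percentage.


E_used = P * t / 60 = 156.3 * 31.0 / 60 = 80.7550 Wh
DOD = E_used / E_total * 100 = 80.7550 / 6101.6 * 100
DOD = 1.3235 %

1.3235 %


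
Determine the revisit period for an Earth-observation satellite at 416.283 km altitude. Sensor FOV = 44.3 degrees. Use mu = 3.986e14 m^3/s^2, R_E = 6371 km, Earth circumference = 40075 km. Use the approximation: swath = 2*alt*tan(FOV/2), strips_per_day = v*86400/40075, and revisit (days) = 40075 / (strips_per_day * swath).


swath = 2*416.283*tan(0.3865904) = 338.9166 km
v = sqrt(mu/r) = 7663.3854 m/s = 7.6634 km/s
strips/day = v*86400/40075 = 7.6634*86400/40075 = 16.5219
coverage/day = strips * swath = 16.5219 * 338.9166 = 5599.5584 km
revisit = 40075 / 5599.5584 = 7.1568 days

7.1568 days


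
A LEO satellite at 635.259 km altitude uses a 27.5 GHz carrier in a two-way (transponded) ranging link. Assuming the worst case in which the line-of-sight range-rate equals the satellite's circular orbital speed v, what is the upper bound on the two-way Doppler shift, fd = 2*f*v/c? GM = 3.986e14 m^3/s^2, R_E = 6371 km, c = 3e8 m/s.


r = 7.006259e+06 m
v = sqrt(mu/r) = 7542.6777 m/s (worst-case radial velocity)
f = 27.5 GHz = 2.75e+10 Hz
fd = 2*f*v/c = 2*2.75e+10*7542.6777/3.0e+08
fd = 1.3828243e+06 Hz

1.3828e+06 Hz


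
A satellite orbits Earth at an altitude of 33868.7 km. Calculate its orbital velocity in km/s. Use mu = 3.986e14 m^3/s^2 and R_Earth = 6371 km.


r = R_E + alt = 6371.0 + 33868.7 = 40239.7000 km = 4.02397e+07 m
v = sqrt(mu/r) = sqrt(3.986e14 / 4.02397e+07) = 3147.3227 m/s = 3.1473 km/s

3.1473 km/s


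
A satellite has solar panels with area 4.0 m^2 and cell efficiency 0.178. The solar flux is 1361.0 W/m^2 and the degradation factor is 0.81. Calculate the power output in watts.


P = area * eta * S * degradation
P = 4.0 * 0.178 * 1361.0 * 0.81
P = 784.9159 W

784.9159 W


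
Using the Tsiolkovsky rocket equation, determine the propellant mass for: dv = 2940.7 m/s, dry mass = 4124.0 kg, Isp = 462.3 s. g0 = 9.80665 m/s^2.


ve = Isp * g0 = 462.3 * 9.80665 = 4533.614295 m/s
mass ratio = exp(dv/ve) = exp(2940.7/4533.614295) = 1.91294439
m_prop = m_dry * (mr - 1) = 4124.0 * (1.91294439 - 1)
m_prop = 3764.9827 kg

3764.9827 kg


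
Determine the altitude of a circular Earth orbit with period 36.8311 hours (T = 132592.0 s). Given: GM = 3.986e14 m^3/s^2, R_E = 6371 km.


T = 132592.0 s
r = (mu*T^2/(4*pi^2))^(1/3) = (3.986e14 * 132592.0^2 / (4*pi^2))^(1/3)
r = 5.620014e+07 m = 56200.1404 km
alt = r - R_E = 56200.1404 - 6371 = 49829.1404 km

49829.1404 km


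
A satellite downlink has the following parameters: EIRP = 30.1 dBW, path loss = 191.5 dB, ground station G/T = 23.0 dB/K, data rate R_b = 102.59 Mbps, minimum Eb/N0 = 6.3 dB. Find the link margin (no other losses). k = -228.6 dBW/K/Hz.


C/N0 = EIRP - FSPL + G/T - k = 30.1 - 191.5 + 23.0 - (-228.6)
C/N0 = 90.2000 dB-Hz
R_b = 102.59 Mbps = 1.0259e+08 bps -> 10*log10(R_b) = 80.1111 dB-Hz
Eb/N0 = C/N0 - 10*log10(R_b) = 90.2000 - 80.1111 = 10.0889 dB
Margin = Eb/N0 - Eb/N0_req = 10.0889 - 6.3 = 3.7889 dB (link closes)

3.7889 dB


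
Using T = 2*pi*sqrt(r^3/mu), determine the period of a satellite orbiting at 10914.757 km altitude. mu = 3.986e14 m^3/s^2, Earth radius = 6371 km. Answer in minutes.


r = 17285.7570 km = 1.7285757e+07 m
T = 2*pi*sqrt(r^3/mu) = 2*pi*sqrt(5.1649392e+21 / 3.986e14)
T = 22617.4598 s = 376.9577 min

376.9577 minutes


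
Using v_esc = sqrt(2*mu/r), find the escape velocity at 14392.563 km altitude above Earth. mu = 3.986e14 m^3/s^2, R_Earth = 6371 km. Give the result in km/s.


r = 6371.0 + 14392.563 = 20763.5630 km = 2.0763563e+07 m
v_esc = sqrt(2*mu/r) = sqrt(2*3.986e14 / 2.0763563e+07)
v_esc = 6196.3038 m/s = 6.1963 km/s

6.1963 km/s


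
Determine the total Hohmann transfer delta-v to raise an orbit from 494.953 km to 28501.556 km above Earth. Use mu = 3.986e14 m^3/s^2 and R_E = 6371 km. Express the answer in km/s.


r1 = 6865.9530 km = 6.865953e+06 m
r2 = 34872.5560 km = 3.4872556e+07 m
dv1 = sqrt(mu/r1)*(sqrt(2*r2/(r1+r2)) - 1) = 2229.9738 m/s
dv2 = sqrt(mu/r2)*(1 - sqrt(2*r1/(r1+r2))) = 1441.6517 m/s
total dv = |dv1| + |dv2| = 2229.9738 + 1441.6517 = 3671.6256 m/s = 3.6716 km/s

3.6716 km/s


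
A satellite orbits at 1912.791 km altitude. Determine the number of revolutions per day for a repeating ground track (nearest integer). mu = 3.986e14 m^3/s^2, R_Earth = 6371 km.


r = 8.283791e+06 m
T = 2*pi*sqrt(r^3/mu) = 7503.3451 s = 125.0558 min
revs/day = 1440 / 125.0558 = 11.5149
Rounded: 12 revolutions per day

12 revolutions per day


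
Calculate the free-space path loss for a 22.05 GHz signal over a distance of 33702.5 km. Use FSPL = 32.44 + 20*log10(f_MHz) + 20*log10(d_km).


f = 22.05 GHz = 22050.0000 MHz
d = 33702.5 km
FSPL = 32.44 + 20*log10(22050.0000) + 20*log10(33702.5)
FSPL = 32.44 + 86.8682 + 90.5532
FSPL = 209.8614 dB

209.8614 dB


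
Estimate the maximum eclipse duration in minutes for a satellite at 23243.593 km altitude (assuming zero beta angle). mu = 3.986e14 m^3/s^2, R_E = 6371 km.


r = 29614.5930 km
T = 845.3151 min
Eclipse fraction = arcsin(R_E/r)/pi = arcsin(6371.0000/29614.5930)/pi
= arcsin(0.2151304)/pi = 0.06901766
Eclipse duration = 0.06901766 * 845.3151 = 58.3417 min

58.3417 minutes


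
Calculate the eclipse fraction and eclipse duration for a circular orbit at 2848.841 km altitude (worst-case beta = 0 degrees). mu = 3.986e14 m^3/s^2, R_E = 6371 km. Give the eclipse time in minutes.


r = 9219.8410 km
T = 146.8403 min
Eclipse fraction = arcsin(R_E/r)/pi = arcsin(6371.0000/9219.8410)/pi
= arcsin(0.6910097)/pi = 0.2428338
Eclipse duration = 0.2428338 * 146.8403 = 35.6578 min

35.6578 minutes


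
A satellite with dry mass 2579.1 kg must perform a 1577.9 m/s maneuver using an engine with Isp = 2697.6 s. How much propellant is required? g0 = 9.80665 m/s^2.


ve = Isp * g0 = 2697.6 * 9.80665 = 26454.419040 m/s
mass ratio = exp(dv/ve) = exp(1577.9/26454.419040) = 1.06146071
m_prop = m_dry * (mr - 1) = 2579.1 * (1.06146071 - 1)
m_prop = 158.5133 kg

158.5133 kg


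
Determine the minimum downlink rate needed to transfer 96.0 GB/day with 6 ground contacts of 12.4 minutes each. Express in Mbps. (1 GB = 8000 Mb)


total contact time = 6 * 12.4 * 60 = 4464.0000 s
data = 96.0 GB = 768000.0000 Mb
rate = 768000.0000 / 4464.0000 = 172.0430 Mbps

172.0430 Mbps


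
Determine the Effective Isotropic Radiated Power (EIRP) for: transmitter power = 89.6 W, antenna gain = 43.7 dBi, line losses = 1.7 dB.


Pt = 89.6 W = 19.5231 dBW
EIRP = Pt_dBW + Gt - losses = 19.5231 + 43.7 - 1.7 = 61.5231 dBW

61.5231 dBW


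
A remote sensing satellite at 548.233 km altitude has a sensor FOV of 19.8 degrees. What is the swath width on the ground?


FOV = 19.8 deg = 0.3455752 rad
swath = 2 * alt * tan(FOV/2) = 2 * 548.233 * tan(0.1727876)
swath = 2 * 548.233 * 0.1745279
swath = 191.3640 km

191.3640 km


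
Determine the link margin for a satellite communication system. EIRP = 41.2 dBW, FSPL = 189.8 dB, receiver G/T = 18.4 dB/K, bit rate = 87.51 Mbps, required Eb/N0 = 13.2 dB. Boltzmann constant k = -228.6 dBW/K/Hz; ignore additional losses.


C/N0 = EIRP - FSPL + G/T - k = 41.2 - 189.8 + 18.4 - (-228.6)
C/N0 = 98.4000 dB-Hz
R_b = 87.51 Mbps = 8.751e+07 bps -> 10*log10(R_b) = 79.4206 dB-Hz
Eb/N0 = C/N0 - 10*log10(R_b) = 98.4000 - 79.4206 = 18.9794 dB
Margin = Eb/N0 - Eb/N0_req = 18.9794 - 13.2 = 5.7794 dB (link closes)

5.7794 dB


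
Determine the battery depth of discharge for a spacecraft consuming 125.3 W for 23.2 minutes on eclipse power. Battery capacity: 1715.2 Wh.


E_used = P * t / 60 = 125.3 * 23.2 / 60 = 48.4493 Wh
DOD = E_used / E_total * 100 = 48.4493 / 1715.2 * 100
DOD = 2.8247 %

2.8247 %


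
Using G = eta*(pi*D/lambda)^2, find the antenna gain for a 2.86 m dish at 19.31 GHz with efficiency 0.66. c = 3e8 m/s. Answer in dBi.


lambda = c/f = 3e8 / 1.931e+10 = 0.01553599 m
G = eta*(pi*D/lambda)^2 = 0.66*(pi*2.86/0.01553599)^2
G = 220748.5123 (linear)
G = 10*log10(220748.5123) = 53.4390 dBi

53.4390 dBi


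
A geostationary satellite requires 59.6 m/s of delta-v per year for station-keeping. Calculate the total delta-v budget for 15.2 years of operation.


dV = rate * years = 59.6 * 15.2
dV = 905.9200 m/s

905.9200 m/s


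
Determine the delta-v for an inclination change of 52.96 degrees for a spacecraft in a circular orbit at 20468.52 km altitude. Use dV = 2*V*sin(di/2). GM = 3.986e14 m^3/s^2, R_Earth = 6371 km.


r = 26839.5200 km = 2.683952e+07 m
V = sqrt(mu/r) = 3853.7299 m/s
di = 52.96 deg = 0.9243264 rad
dV = 2*V*sin(di/2) = 2*3853.7299*sin(0.4621632)
dV = 3436.6438 m/s = 3.4366 km/s

3.4366 km/s


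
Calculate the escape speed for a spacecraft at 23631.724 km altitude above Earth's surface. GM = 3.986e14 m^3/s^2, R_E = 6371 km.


r = 6371.0 + 23631.724 = 30002.7240 km = 3.0002724e+07 m
v_esc = sqrt(2*mu/r) = sqrt(2*3.986e14 / 3.0002724e+07)
v_esc = 5154.6989 m/s = 5.1547 km/s

5.1547 km/s


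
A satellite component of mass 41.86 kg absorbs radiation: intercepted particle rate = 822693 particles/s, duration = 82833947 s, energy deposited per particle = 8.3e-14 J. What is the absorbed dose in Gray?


Total energy deposited = rate * time * E_per
  = 822693 * 82833947 * 8.3e-14 = 5.6562 J
Dose = E_total / mass = 5.6562 / 41.86
Dose = 0.1351217 Gy

0.1351 Gy


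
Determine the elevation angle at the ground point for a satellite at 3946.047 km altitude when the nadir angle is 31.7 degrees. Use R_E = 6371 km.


r = R_E + alt = 10317.0470 km
Law of sines in the satellite / Earth-center / ground-point triangle:
  sin(nadir)/R_E = sin(90 + el)/r  =>  cos(el) = (r/R_E)*sin(nadir)
cos(el) = (10317.0470 / 6371.0000) * sin(31.7 deg) = 0.8509364
el = arccos(0.8509364) = 31.6863 deg
(Earth-central angle = 90 - nadir - el = 26.6137 deg)

31.6863 degrees


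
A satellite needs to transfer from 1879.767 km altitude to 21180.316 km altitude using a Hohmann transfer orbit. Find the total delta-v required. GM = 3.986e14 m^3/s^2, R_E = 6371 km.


r1 = 8250.7670 km = 8.250767e+06 m
r2 = 27551.3160 km = 2.7551316e+07 m
dv1 = sqrt(mu/r1)*(sqrt(2*r2/(r1+r2)) - 1) = 1672.3162 m/s
dv2 = sqrt(mu/r2)*(1 - sqrt(2*r1/(r1+r2))) = 1221.3303 m/s
total dv = |dv1| + |dv2| = 1672.3162 + 1221.3303 = 2893.6464 m/s = 2.8936 km/s

2.8936 km/s


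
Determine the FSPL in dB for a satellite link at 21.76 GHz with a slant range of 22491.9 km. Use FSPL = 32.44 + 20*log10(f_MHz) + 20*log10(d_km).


f = 21.76 GHz = 21760.0000 MHz
d = 22491.9 km
FSPL = 32.44 + 20*log10(21760.0000) + 20*log10(22491.9)
FSPL = 32.44 + 86.7532 + 87.0405
FSPL = 206.2337 dB

206.2337 dB


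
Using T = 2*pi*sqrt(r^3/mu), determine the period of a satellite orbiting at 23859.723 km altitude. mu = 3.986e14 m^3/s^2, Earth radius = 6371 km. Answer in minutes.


r = 30230.7230 km = 3.0230723e+07 m
T = 2*pi*sqrt(r^3/mu) = 2*pi*sqrt(2.7627755e+22 / 3.986e14)
T = 52309.9159 s = 871.8319 min

871.8319 minutes


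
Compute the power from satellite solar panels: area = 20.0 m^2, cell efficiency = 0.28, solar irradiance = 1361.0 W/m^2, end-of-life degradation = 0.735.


P = area * eta * S * degradation
P = 20.0 * 0.28 * 1361.0 * 0.735
P = 5601.8760 W

5601.8760 W


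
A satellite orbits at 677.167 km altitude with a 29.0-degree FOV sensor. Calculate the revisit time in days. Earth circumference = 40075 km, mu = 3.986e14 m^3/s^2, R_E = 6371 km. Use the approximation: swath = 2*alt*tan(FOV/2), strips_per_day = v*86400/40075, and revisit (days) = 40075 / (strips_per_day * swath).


swath = 2*677.167*tan(0.2530727) = 350.2546 km
v = sqrt(mu/r) = 7520.2201 m/s = 7.5202 km/s
strips/day = v*86400/40075 = 7.5202*86400/40075 = 16.2133
coverage/day = strips * swath = 16.2133 * 350.2546 = 5678.7742 km
revisit = 40075 / 5678.7742 = 7.0570 days

7.0570 days


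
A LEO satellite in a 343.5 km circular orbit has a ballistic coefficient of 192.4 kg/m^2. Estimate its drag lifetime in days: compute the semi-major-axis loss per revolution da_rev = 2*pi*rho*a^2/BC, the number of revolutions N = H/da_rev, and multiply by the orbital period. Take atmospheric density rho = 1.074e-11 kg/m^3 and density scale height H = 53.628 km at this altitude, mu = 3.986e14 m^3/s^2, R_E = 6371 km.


a = R_E + alt = 6714.5000 km = 6.7145e+06 m
da_rev = 2*pi*rho*a^2/BC = 2*pi*1.074e-11*(6.7145e+06)^2/192.4 = 15.812715 m per revolution
N = H/da_rev = 53628.0000 m / 15.812715 m = 3391.4480 revolutions
P = 2*pi*sqrt(a^3/mu) = 5475.6003 s
lifetime = N*P = 3391.4480 * 5475.6003 = 1.8570214e+07 s = 214.9330 days

214.9330 days


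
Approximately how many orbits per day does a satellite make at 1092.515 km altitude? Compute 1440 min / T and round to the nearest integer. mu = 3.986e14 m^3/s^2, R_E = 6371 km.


r = 7.463515e+06 m
T = 2*pi*sqrt(r^3/mu) = 6416.9157 s = 106.9486 min
revs/day = 1440 / 106.9486 = 13.4644
Rounded: 13 revolutions per day

13 revolutions per day


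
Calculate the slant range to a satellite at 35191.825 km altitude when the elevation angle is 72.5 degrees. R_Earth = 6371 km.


h = 35191.825 km, el = 72.5 deg
d = -R_E*sin(el) + sqrt((R_E*sin(el))^2 + 2*R_E*h + h^2)
d = -6371.0000*sin(1.2654) + sqrt((6371.0000*0.953717)^2 + 2*6371.0000*35191.825 + 35191.825^2)
d = 35442.5175 km

35442.5175 km


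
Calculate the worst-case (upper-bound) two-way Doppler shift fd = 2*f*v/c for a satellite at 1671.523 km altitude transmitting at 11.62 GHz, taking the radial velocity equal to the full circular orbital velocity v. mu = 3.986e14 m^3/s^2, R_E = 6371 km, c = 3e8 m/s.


r = 8.042523e+06 m
v = sqrt(mu/r) = 7039.9973 m/s (worst-case radial velocity)
f = 11.62 GHz = 1.162e+10 Hz
fd = 2*f*v/c = 2*1.162e+10*7039.9973/3.0e+08
fd = 545365.1227 Hz

545365.1227 Hz


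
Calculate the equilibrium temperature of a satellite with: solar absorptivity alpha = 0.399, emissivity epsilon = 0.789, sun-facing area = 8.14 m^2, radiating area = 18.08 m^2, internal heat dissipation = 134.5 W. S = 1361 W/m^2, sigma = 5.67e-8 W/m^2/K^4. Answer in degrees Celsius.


Numerator = alpha*S*A_sun + Q_int = 0.399*1361*8.14 + 134.5 = 4554.8375 W
Denominator = eps*sigma*A_rad = 0.789*5.67e-8*18.08 = 8.088323e-07 W/K^4
T^4 = 5.6313743e+09 K^4
T = 273.9388 K = 0.7888315 C

0.7888 degrees Celsius


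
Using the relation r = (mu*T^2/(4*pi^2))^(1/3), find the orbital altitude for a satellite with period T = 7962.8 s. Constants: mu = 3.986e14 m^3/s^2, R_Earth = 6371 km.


T = 7962.8 s
r = (mu*T^2/(4*pi^2))^(1/3) = (3.986e14 * 7962.8^2 / (4*pi^2))^(1/3)
r = 8.6185934e+06 m = 8618.5934 km
alt = r - R_E = 8618.5934 - 6371 = 2247.5934 km

2247.5934 km


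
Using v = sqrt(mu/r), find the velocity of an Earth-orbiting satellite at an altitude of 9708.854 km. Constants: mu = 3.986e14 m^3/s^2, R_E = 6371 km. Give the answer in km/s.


r = R_E + alt = 6371.0 + 9708.854 = 16079.8540 km = 1.6079854e+07 m
v = sqrt(mu/r) = sqrt(3.986e14 / 1.6079854e+07) = 4978.8334 m/s = 4.9788 km/s

4.9788 km/s


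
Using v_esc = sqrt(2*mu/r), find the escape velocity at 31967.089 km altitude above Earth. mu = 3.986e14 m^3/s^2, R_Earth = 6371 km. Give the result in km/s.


r = 6371.0 + 31967.089 = 38338.0890 km = 3.8338089e+07 m
v_esc = sqrt(2*mu/r) = sqrt(2*3.986e14 / 3.8338089e+07)
v_esc = 4560.0375 m/s = 4.5600 km/s

4.5600 km/s


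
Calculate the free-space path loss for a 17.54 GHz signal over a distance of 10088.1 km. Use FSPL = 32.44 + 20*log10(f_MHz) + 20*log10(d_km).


f = 17.54 GHz = 17540.0000 MHz
d = 10088.1 km
FSPL = 32.44 + 20*log10(17540.0000) + 20*log10(10088.1)
FSPL = 32.44 + 84.8806 + 80.0762
FSPL = 197.3968 dB

197.3968 dB


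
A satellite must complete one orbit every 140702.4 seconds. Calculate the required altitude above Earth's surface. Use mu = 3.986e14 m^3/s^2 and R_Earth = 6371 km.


T = 140702.4 s
r = (mu*T^2/(4*pi^2))^(1/3) = (3.986e14 * 140702.4^2 / (4*pi^2))^(1/3)
r = 5.846916e+07 m = 58469.1602 km
alt = r - R_E = 58469.1602 - 6371 = 52098.1602 km

52098.1602 km


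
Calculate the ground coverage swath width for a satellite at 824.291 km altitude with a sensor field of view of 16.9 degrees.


FOV = 16.9 deg = 0.2949606 rad
swath = 2 * alt * tan(FOV/2) = 2 * 824.291 * tan(0.1474803)
swath = 2 * 824.291 * 0.148559
swath = 244.9116 km

244.9116 km


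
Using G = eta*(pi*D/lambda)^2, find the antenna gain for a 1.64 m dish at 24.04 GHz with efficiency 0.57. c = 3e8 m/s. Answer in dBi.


lambda = c/f = 3e8 / 2.404e+10 = 0.0124792 m
G = eta*(pi*D/lambda)^2 = 0.57*(pi*1.64/0.0124792)^2
G = 97160.2703 (linear)
G = 10*log10(97160.2703) = 49.8749 dBi

49.8749 dBi


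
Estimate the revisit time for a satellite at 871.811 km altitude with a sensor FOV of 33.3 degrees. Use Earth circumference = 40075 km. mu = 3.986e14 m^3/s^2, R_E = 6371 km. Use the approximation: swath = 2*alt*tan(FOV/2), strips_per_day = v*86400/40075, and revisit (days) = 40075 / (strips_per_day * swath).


swath = 2*871.811*tan(0.2905973) = 521.4535 km
v = sqrt(mu/r) = 7418.4824 m/s = 7.4185 km/s
strips/day = v*86400/40075 = 7.4185*86400/40075 = 15.9939
coverage/day = strips * swath = 15.9939 * 521.4535 = 8340.0933 km
revisit = 40075 / 8340.0933 = 4.8051 days

4.8051 days


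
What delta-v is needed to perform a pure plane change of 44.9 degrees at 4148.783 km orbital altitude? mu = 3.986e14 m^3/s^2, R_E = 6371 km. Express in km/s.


r = 10519.7830 km = 1.0519783e+07 m
V = sqrt(mu/r) = 6155.5272 m/s
di = 44.9 deg = 0.7836528 rad
dV = 2*V*sin(di/2) = 2*6155.5272*sin(0.3918264)
dV = 4701.3092 m/s = 4.7013 km/s

4.7013 km/s


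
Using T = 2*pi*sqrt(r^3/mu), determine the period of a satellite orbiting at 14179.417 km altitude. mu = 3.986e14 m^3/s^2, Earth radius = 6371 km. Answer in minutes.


r = 20550.4170 km = 2.0550417e+07 m
T = 2*pi*sqrt(r^3/mu) = 2*pi*sqrt(8.6788447e+21 / 3.986e14)
T = 29318.5292 s = 488.6422 min

488.6422 minutes


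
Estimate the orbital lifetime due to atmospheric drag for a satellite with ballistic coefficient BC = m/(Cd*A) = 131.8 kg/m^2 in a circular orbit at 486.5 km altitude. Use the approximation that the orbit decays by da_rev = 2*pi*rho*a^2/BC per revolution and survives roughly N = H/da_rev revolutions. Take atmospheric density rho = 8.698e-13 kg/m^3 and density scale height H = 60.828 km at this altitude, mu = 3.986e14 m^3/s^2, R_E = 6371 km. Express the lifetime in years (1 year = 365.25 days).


a = R_E + alt = 6857.5000 km = 6.8575e+06 m
da_rev = 2*pi*rho*a^2/BC = 2*pi*8.698e-13*(6.8575e+06)^2/131.8 = 1.949914 m per revolution
N = H/da_rev = 60828.0000 m / 1.949914 m = 31195.2193 revolutions
P = 2*pi*sqrt(a^3/mu) = 5651.4507 s
lifetime = N*P = 31195.2193 * 5651.4507 = 1.7629824e+08 s = 2040.4889 days
years = 2040.4889 / 365.25 = 5.5866 years

5.5866 years


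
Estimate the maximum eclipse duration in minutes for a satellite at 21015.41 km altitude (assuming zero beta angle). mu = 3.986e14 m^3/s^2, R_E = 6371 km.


r = 27386.4100 km
T = 751.7313 min
Eclipse fraction = arcsin(R_E/r)/pi = arcsin(6371.0000/27386.4100)/pi
= arcsin(0.2326336)/pi = 0.0747343
Eclipse duration = 0.0747343 * 751.7313 = 56.1801 min

56.1801 minutes


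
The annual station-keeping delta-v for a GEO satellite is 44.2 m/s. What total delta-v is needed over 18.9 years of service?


dV = rate * years = 44.2 * 18.9
dV = 835.3800 m/s

835.3800 m/s


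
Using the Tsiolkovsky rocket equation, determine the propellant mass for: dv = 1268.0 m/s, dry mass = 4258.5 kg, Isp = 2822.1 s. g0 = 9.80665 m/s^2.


ve = Isp * g0 = 2822.1 * 9.80665 = 27675.346965 m/s
mass ratio = exp(dv/ve) = exp(1268.0/27675.346965) = 1.04688276
m_prop = m_dry * (mr - 1) = 4258.5 * (1.04688276 - 1)
m_prop = 199.6502 kg

199.6502 kg


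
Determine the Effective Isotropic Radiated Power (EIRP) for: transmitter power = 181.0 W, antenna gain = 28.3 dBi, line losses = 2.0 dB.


Pt = 181.0 W = 22.5768 dBW
EIRP = Pt_dBW + Gt - losses = 22.5768 + 28.3 - 2.0 = 48.8768 dBW

48.8768 dBW


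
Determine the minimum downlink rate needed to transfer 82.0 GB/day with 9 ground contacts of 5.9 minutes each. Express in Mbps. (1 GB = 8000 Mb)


total contact time = 9 * 5.9 * 60 = 3186.0000 s
data = 82.0 GB = 656000.0000 Mb
rate = 656000.0000 / 3186.0000 = 205.9008 Mbps

205.9008 Mbps


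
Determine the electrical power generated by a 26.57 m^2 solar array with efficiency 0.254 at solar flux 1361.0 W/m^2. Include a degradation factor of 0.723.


P = area * eta * S * degradation
P = 26.57 * 0.254 * 1361.0 * 0.723
P = 6640.8198 W

6640.8198 W


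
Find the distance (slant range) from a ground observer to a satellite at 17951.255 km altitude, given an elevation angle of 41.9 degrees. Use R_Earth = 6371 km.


h = 17951.255 km, el = 41.9 deg
d = -R_E*sin(el) + sqrt((R_E*sin(el))^2 + 2*R_E*h + h^2)
d = -6371.0000*sin(0.731293) + sqrt((6371.0000*0.6678326)^2 + 2*6371.0000*17951.255 + 17951.255^2)
d = 19600.7505 km

19600.7505 km


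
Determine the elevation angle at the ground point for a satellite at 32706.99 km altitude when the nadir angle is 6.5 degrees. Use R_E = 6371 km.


r = R_E + alt = 39077.9900 km
Law of sines in the satellite / Earth-center / ground-point triangle:
  sin(nadir)/R_E = sin(90 + el)/r  =>  cos(el) = (r/R_E)*sin(nadir)
cos(el) = (39077.9900 / 6371.0000) * sin(6.5 deg) = 0.6943579
el = arccos(0.6943579) = 46.0239 deg
(Earth-central angle = 90 - nadir - el = 37.4761 deg)

46.0239 degrees


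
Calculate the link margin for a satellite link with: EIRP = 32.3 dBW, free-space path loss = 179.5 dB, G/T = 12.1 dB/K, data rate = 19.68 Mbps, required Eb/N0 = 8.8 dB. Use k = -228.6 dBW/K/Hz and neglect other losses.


C/N0 = EIRP - FSPL + G/T - k = 32.3 - 179.5 + 12.1 - (-228.6)
C/N0 = 93.5000 dB-Hz
R_b = 19.68 Mbps = 1.968e+07 bps -> 10*log10(R_b) = 72.9403 dB-Hz
Eb/N0 = C/N0 - 10*log10(R_b) = 93.5000 - 72.9403 = 20.5597 dB
Margin = Eb/N0 - Eb/N0_req = 20.5597 - 8.8 = 11.7597 dB (link closes)

11.7597 dB


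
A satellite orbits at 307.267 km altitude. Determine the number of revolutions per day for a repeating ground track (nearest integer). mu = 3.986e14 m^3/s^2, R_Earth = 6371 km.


r = 6.678267e+06 m
T = 2*pi*sqrt(r^3/mu) = 5431.3387 s = 90.5223 min
revs/day = 1440 / 90.5223 = 15.9077
Rounded: 16 revolutions per day

16 revolutions per day


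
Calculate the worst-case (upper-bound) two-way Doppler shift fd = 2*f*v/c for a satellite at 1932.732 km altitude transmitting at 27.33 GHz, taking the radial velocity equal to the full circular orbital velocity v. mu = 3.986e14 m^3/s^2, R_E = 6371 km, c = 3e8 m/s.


r = 8.303732e+06 m
v = sqrt(mu/r) = 6928.3846 m/s (worst-case radial velocity)
f = 27.33 GHz = 2.733e+10 Hz
fd = 2*f*v/c = 2*2.733e+10*6928.3846/3.0e+08
fd = 1.2623517e+06 Hz

1.2624e+06 Hz


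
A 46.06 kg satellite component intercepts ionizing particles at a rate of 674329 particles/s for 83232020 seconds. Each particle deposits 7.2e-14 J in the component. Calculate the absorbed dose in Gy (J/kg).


Total energy deposited = rate * time * E_per
  = 674329 * 83232020 * 7.2e-14 = 4.0411 J
Dose = E_total / mass = 4.0411 / 46.06
Dose = 0.08773459 Gy

0.0877 Gy


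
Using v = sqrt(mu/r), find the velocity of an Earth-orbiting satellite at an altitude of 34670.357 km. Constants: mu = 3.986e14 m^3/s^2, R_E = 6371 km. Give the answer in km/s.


r = R_E + alt = 6371.0 + 34670.357 = 41041.3570 km = 4.1041357e+07 m
v = sqrt(mu/r) = sqrt(3.986e14 / 4.1041357e+07) = 3116.4330 m/s = 3.1164 km/s

3.1164 km/s


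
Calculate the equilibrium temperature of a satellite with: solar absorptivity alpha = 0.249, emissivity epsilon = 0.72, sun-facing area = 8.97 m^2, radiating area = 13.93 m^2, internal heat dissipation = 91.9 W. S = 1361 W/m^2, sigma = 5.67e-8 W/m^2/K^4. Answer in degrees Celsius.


Numerator = alpha*S*A_sun + Q_int = 0.249*1361*8.97 + 91.9 = 3131.7343 W
Denominator = eps*sigma*A_rad = 0.72*5.67e-8*13.93 = 5.6867832e-07 W/K^4
T^4 = 5.5070401e+09 K^4
T = 272.4141 K = -0.735914 C

-0.7359 degrees Celsius


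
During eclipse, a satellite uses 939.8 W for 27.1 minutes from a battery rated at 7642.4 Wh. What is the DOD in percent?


E_used = P * t / 60 = 939.8 * 27.1 / 60 = 424.4763 Wh
DOD = E_used / E_total * 100 = 424.4763 / 7642.4 * 100
DOD = 5.5542 %

5.5542 %


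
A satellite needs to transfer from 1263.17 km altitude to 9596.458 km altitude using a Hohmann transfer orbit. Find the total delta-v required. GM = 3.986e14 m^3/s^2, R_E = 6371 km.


r1 = 7634.1700 km = 7.63417e+06 m
r2 = 15967.4580 km = 1.5967458e+07 m
dv1 = sqrt(mu/r1)*(sqrt(2*r2/(r1+r2)) - 1) = 1179.4009 m/s
dv2 = sqrt(mu/r2)*(1 - sqrt(2*r1/(r1+r2))) = 977.7175 m/s
total dv = |dv1| + |dv2| = 1179.4009 + 977.7175 = 2157.1184 m/s = 2.1571 km/s

2.1571 km/s


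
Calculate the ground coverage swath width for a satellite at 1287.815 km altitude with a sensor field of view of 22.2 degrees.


FOV = 22.2 deg = 0.3874631 rad
swath = 2 * alt * tan(FOV/2) = 2 * 1287.815 * tan(0.1937315)
swath = 2 * 1287.815 * 0.1961922
swath = 505.3185 km

505.3185 km


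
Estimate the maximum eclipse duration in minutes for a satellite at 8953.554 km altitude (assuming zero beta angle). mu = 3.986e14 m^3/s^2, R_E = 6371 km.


r = 15324.5540 km
T = 314.6601 min
Eclipse fraction = arcsin(R_E/r)/pi = arcsin(6371.0000/15324.5540)/pi
= arcsin(0.415738)/pi = 0.1364767
Eclipse duration = 0.1364767 * 314.6601 = 42.9438 min

42.9438 minutes


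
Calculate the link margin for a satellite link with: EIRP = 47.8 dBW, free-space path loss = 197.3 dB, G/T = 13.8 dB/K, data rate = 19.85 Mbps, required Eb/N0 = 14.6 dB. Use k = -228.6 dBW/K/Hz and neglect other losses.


C/N0 = EIRP - FSPL + G/T - k = 47.8 - 197.3 + 13.8 - (-228.6)
C/N0 = 92.9000 dB-Hz
R_b = 19.85 Mbps = 1.985e+07 bps -> 10*log10(R_b) = 72.9776 dB-Hz
Eb/N0 = C/N0 - 10*log10(R_b) = 92.9000 - 72.9776 = 19.9224 dB
Margin = Eb/N0 - Eb/N0_req = 19.9224 - 14.6 = 5.3224 dB (link closes)

5.3224 dB


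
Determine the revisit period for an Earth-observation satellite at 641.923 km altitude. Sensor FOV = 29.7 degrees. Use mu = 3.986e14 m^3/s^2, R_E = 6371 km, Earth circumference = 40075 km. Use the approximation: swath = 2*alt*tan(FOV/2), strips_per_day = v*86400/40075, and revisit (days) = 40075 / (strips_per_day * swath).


swath = 2*641.923*tan(0.2591814) = 340.4056 km
v = sqrt(mu/r) = 7539.0932 m/s = 7.5391 km/s
strips/day = v*86400/40075 = 7.5391*86400/40075 = 16.2540
coverage/day = strips * swath = 16.2540 * 340.4056 = 5532.9407 km
revisit = 40075 / 5532.9407 = 7.2430 days

7.2430 days


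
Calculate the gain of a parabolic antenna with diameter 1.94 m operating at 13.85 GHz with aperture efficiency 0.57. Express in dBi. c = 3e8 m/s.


lambda = c/f = 3e8 / 1.385e+10 = 0.02166065 m
G = eta*(pi*D/lambda)^2 = 0.57*(pi*1.94/0.02166065)^2
G = 45126.8582 (linear)
G = 10*log10(45126.8582) = 46.5444 dBi

46.5444 dBi


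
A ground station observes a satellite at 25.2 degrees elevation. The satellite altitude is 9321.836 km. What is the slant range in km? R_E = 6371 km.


h = 9321.836 km, el = 25.2 deg
d = -R_E*sin(el) + sqrt((R_E*sin(el))^2 + 2*R_E*h + h^2)
d = -6371.0000*sin(0.439823) + sqrt((6371.0000*0.4257793)^2 + 2*6371.0000*9321.836 + 9321.836^2)
d = 11883.0402 km

11883.0402 km


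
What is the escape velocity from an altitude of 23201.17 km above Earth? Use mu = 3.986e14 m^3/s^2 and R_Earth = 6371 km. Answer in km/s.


r = 6371.0 + 23201.17 = 29572.1700 km = 2.957217e+07 m
v_esc = sqrt(2*mu/r) = sqrt(2*3.986e14 / 2.957217e+07)
v_esc = 5192.0880 m/s = 5.1921 km/s

5.1921 km/s


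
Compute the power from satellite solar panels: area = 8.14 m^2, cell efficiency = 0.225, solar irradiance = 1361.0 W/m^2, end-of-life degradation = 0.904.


P = area * eta * S * degradation
P = 8.14 * 0.225 * 1361.0 * 0.904
P = 2253.3750 W

2253.3750 W


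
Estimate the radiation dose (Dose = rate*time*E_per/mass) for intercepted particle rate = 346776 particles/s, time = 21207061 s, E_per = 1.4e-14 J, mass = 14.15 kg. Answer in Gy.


Total energy deposited = rate * time * E_per
  = 346776 * 21207061 * 1.4e-14 = 0.1029574 J
Dose = E_total / mass = 0.1029574 / 14.15
Dose = 0.007276141 Gy

0.0073 Gy


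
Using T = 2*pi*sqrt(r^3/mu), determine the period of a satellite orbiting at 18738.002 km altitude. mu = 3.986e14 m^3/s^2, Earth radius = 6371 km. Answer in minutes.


r = 25109.0020 km = 2.5109002e+07 m
T = 2*pi*sqrt(r^3/mu) = 2*pi*sqrt(1.5830271e+22 / 3.986e14)
T = 39596.3722 s = 659.9395 min

659.9395 minutes


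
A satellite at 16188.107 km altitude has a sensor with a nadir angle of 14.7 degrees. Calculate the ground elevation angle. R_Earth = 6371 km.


r = R_E + alt = 22559.1070 km
Law of sines in the satellite / Earth-center / ground-point triangle:
  sin(nadir)/R_E = sin(90 + el)/r  =>  cos(el) = (r/R_E)*sin(nadir)
cos(el) = (22559.1070 / 6371.0000) * sin(14.7 deg) = 0.8985328
el = arccos(0.8985328) = 26.0341 deg
(Earth-central angle = 90 - nadir - el = 49.2659 deg)

26.0341 degrees


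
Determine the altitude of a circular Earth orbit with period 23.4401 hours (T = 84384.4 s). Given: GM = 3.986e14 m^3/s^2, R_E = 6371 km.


T = 84384.4 s
r = (mu*T^2/(4*pi^2))^(1/3) = (3.986e14 * 84384.4^2 / (4*pi^2))^(1/3)
r = 4.1581546e+07 m = 41581.5458 km
alt = r - R_E = 41581.5458 - 6371 = 35210.5458 km

35210.5458 km


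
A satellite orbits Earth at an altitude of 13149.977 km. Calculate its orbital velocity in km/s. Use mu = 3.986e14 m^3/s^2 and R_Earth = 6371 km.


r = R_E + alt = 6371.0 + 13149.977 = 19520.9770 km = 1.9520977e+07 m
v = sqrt(mu/r) = sqrt(3.986e14 / 1.9520977e+07) = 4518.7454 m/s = 4.5187 km/s

4.5187 km/s


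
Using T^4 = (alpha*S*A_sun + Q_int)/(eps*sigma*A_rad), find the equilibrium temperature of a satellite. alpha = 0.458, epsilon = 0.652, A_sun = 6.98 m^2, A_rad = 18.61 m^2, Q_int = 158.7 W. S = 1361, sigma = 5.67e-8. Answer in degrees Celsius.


Numerator = alpha*S*A_sun + Q_int = 0.458*1361*6.98 + 158.7 = 4509.5992 W
Denominator = eps*sigma*A_rad = 0.652*5.67e-8*18.61 = 6.8798192e-07 W/K^4
T^4 = 6.5548223e+09 K^4
T = 284.5380 K = 11.3880 C

11.3880 degrees Celsius


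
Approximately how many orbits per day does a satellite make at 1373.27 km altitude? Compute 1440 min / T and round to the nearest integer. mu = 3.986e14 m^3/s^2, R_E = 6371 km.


r = 7.74427e+06 m
T = 2*pi*sqrt(r^3/mu) = 6782.3774 s = 113.0396 min
revs/day = 1440 / 113.0396 = 12.7389
Rounded: 13 revolutions per day

13 revolutions per day


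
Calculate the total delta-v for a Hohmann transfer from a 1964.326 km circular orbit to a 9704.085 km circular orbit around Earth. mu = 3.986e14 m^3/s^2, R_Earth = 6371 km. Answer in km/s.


r1 = 8335.3260 km = 8.335326e+06 m
r2 = 16075.0850 km = 1.6075085e+07 m
dv1 = sqrt(mu/r1)*(sqrt(2*r2/(r1+r2)) - 1) = 1020.9373 m/s
dv2 = sqrt(mu/r2)*(1 - sqrt(2*r1/(r1+r2))) = 864.4685 m/s
total dv = |dv1| + |dv2| = 1020.9373 + 864.4685 = 1885.4058 m/s = 1.8854 km/s

1.8854 km/s


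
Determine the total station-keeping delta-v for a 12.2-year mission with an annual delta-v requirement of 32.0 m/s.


dV = rate * years = 32.0 * 12.2
dV = 390.4000 m/s

390.4000 m/s


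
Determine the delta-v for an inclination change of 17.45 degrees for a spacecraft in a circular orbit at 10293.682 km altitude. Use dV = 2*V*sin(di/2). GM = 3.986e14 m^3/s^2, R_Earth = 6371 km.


r = 16664.6820 km = 1.6664682e+07 m
V = sqrt(mu/r) = 4890.6900 m/s
di = 17.45 deg = 0.30456 rad
dV = 2*V*sin(di/2) = 2*4890.6900*sin(0.15228)
dV = 1483.7582 m/s = 1.4838 km/s

1.4838 km/s


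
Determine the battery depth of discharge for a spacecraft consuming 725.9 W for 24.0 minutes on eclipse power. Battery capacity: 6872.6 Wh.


E_used = P * t / 60 = 725.9 * 24.0 / 60 = 290.3600 Wh
DOD = E_used / E_total * 100 = 290.3600 / 6872.6 * 100
DOD = 4.2249 %

4.2249 %


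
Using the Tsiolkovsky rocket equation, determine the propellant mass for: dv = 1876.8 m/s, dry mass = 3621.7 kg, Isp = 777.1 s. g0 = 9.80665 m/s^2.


ve = Isp * g0 = 777.1 * 9.80665 = 7620.747715 m/s
mass ratio = exp(dv/ve) = exp(1876.8/7620.747715) = 1.27925138
m_prop = m_dry * (mr - 1) = 3621.7 * (1.27925138 - 1)
m_prop = 1011.3647 kg

1011.3647 kg


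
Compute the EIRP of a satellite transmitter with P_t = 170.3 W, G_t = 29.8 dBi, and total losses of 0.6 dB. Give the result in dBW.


Pt = 170.3 W = 22.3121 dBW
EIRP = Pt_dBW + Gt - losses = 22.3121 + 29.8 - 0.6 = 51.5121 dBW

51.5121 dBW


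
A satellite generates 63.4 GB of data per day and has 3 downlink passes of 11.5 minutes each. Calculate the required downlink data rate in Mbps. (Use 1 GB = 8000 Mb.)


total contact time = 3 * 11.5 * 60 = 2070.0000 s
data = 63.4 GB = 507200.0000 Mb
rate = 507200.0000 / 2070.0000 = 245.0242 Mbps

245.0242 Mbps


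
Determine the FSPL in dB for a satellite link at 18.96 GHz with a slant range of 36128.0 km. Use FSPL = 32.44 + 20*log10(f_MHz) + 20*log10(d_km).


f = 18.96 GHz = 18960.0000 MHz
d = 36128.0 km
FSPL = 32.44 + 20*log10(18960.0000) + 20*log10(36128.0)
FSPL = 32.44 + 85.5568 + 91.1569
FSPL = 209.1536 dB

209.1536 dB


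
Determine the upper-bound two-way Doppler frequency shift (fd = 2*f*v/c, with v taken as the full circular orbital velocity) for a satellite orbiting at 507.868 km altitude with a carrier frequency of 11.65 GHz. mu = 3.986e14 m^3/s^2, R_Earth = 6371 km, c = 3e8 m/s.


r = 6.878868e+06 m
v = sqrt(mu/r) = 7612.1995 m/s (worst-case radial velocity)
f = 11.65 GHz = 1.165e+10 Hz
fd = 2*f*v/c = 2*1.165e+10*7612.1995/3.0e+08
fd = 591214.1579 Hz

591214.1579 Hz


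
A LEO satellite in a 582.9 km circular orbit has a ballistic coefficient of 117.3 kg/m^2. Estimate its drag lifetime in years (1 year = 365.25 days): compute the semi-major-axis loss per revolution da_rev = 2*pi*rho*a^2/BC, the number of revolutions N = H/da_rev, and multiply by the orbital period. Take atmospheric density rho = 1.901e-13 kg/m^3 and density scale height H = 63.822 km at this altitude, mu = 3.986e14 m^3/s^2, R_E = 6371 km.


a = R_E + alt = 6953.9000 km = 6.9539e+06 m
da_rev = 2*pi*rho*a^2/BC = 2*pi*1.901e-13*(6.9539e+06)^2/117.3 = 0.492403187 m per revolution
N = H/da_rev = 63822.0000 m / 0.492403187 m = 129613.2959 revolutions
P = 2*pi*sqrt(a^3/mu) = 5771.0373 s
lifetime = N*P = 129613.2959 * 5771.0373 = 7.4800317e+08 s = 8657.4441 days
years = 8657.4441 / 365.25 = 23.7028 years

23.7028 years
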